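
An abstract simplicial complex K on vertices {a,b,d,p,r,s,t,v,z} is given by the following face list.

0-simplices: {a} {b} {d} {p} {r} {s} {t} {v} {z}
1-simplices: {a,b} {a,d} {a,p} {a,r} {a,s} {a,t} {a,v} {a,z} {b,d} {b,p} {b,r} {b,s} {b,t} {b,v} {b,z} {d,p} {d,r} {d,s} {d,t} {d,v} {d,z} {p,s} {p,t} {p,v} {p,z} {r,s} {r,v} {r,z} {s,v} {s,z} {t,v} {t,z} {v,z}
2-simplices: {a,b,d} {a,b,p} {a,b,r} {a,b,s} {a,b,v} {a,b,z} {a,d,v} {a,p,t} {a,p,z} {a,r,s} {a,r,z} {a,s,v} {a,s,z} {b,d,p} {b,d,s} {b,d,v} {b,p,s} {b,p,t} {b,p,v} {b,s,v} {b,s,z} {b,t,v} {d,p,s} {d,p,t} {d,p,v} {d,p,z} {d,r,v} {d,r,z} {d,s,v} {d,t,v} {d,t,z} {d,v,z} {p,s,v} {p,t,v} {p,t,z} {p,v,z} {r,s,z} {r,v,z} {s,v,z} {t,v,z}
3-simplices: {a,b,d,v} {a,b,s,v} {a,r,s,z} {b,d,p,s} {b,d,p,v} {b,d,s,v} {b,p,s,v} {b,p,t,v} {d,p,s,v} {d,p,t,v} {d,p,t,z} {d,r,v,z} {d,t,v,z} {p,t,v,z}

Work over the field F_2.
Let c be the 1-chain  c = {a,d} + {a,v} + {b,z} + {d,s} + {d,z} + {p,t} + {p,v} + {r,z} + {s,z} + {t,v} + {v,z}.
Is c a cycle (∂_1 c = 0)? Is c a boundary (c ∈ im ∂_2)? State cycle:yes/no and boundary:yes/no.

cycle:no boundary:no

n_0=9 n_1=33 n_2=40 n_3=14  [Z2]
∂1: piv[ab,ad,ap,ar,as,at,av,az] rk=8  ker:bd,bp,br,bs,bt,bv,bz,dp,dr,ds,dt,dv,dz,ps,pt,pv,pz,rs,rv,rz,sv,sz,tv,tz,vz
∂2: piv[abd,abp,abr,abs,abv,abz,adv,apt,apz,ars,arz,asv,asz,bdp,bds,bps,bpt,bpv,btv,dpt,dpz,drv,drz,dtz,dvz] rk=25  ker:bdv,bsv,bsz,dps,dpv,dsv,dtv,psv,ptv,ptz,pvz,rsz,rvz,svz,tvz
∂3: piv[abdv,absv,arsz,bdps,bdpv,bdsv,bpsv,bptv,dptv,dptz,drvz,dtvz,ptvz] rk=13  ker:dpsv
∂1c = {b} + {d} + {r} + {z}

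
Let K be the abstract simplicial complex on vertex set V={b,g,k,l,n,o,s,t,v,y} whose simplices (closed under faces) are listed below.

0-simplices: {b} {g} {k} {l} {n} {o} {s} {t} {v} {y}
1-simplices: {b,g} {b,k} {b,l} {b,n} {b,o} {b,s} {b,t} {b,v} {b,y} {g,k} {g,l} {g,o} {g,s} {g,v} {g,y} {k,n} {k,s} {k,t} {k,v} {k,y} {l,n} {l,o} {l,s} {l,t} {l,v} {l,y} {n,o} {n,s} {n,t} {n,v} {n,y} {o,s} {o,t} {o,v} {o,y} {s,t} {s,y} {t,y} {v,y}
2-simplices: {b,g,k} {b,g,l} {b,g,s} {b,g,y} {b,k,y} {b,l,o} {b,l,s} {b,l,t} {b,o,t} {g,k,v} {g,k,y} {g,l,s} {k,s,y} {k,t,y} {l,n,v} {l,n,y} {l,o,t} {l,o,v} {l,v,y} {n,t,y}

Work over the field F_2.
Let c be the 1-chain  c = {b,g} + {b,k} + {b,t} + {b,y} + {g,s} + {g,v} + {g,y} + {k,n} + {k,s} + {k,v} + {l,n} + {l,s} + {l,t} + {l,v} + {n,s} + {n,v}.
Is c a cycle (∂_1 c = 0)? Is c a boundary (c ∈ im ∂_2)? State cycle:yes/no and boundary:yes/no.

n_0=10 n_1=39 n_2=20  [Z2]
∂1: piv[bg,bk,bl,bn,bo,bs,bt,bv,by] rk=9  ker:gk,gl,go,gs,gv,gy,kn,ks,kt,kv,ky,ln,lo,ls,lt,lv,ly,no,ns,nt,nv,ny,os,ot,ov,oy,st,sy,ty,vy
∂2: piv[bgk,bgl,bgs,bgy,bky,blo,bls,blt,bot,gkv,ksy,kty,lnv,lny,lov,lvy,nty] rk=17  ker:gky,gls,lot
∂1c = 0
c vs im∂2: residual ≠ 0 ⇒ not boundary

cycle:yes boundary:no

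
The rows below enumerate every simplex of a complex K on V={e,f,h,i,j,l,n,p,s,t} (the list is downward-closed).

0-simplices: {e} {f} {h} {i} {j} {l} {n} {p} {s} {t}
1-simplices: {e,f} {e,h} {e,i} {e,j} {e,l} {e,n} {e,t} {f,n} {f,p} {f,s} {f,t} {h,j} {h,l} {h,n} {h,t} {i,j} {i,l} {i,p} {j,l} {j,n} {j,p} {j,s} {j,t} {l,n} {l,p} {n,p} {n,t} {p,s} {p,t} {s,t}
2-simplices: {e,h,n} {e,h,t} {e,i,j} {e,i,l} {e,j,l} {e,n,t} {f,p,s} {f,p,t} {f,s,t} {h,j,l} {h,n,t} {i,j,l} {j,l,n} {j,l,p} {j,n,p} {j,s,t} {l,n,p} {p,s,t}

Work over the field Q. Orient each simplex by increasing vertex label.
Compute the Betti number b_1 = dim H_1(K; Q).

b_1=7

n_0=10 n_1=30 n_2=18  [Q]
∂1: piv[ef,eh,ei,ej,el,en,et,fp,fs] rk=9  ker:fn,ft,hj,hl,hn,ht,ij,il,ip,jl,jn,jp,js,jt,ln,lp,np,nt,ps,pt,st
∂2: piv[ehn,eht,eij,eil,ejl,ent,fps,fpt,fst,hjl,jln,jlp,jnp,jst] rk=14  ker:hnt,ijl,lnp,pst
b_1=(30−9)−14=7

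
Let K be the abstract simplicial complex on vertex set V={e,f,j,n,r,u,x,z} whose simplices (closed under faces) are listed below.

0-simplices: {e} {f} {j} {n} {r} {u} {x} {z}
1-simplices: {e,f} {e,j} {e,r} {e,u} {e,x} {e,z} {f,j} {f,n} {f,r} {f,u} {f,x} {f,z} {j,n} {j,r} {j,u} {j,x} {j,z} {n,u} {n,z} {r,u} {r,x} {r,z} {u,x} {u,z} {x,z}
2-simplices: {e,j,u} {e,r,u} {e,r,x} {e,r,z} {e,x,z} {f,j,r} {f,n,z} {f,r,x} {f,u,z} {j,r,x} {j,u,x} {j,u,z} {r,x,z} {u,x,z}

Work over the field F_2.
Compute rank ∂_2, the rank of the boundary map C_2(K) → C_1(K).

n_0=8 n_1=25 n_2=14  [Z2]
∂1: piv[ef,ej,er,eu,ex,ez,fn] rk=7  ker:fj,fr,fu,fx,fz,jn,jr,ju,jx,jz,nu,nz,ru,rx,rz,ux,uz,xz
∂2: piv[eju,eru,erx,erz,exz,fjr,fnz,frx,fuz,jrx,jux,juz,uxz] rk=13  ker:rxz
rk∂_2=13

rank∂_2=13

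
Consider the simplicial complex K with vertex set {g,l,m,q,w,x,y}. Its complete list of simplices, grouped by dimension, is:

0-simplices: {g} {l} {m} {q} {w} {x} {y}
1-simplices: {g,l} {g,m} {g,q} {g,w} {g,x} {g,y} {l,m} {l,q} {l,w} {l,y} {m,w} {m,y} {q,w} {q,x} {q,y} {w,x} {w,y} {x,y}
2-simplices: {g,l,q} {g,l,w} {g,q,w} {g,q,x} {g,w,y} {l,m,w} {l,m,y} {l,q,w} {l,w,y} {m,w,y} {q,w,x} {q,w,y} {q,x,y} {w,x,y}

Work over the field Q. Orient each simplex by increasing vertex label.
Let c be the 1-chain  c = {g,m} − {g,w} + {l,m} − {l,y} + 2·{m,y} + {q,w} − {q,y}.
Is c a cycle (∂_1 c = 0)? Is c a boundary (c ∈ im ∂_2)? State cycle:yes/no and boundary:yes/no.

n_0=7 n_1=18 n_2=14  [Q]
∂1: piv[gl,gm,gq,gw,gx,gy] rk=6  ker:lm,lq,lw,ly,mw,my,qw,qx,qy,wx,wy,xy
∂2: piv[glq,glw,gqw,gqx,gwy,lmw,lmy,lwy,qwx,qwy,qxy] rk=11  ker:lqw,mwy,wxy
∂1c = 0
c vs im∂2: residual ≠ 0 ⇒ not boundary

cycle:yes boundary:no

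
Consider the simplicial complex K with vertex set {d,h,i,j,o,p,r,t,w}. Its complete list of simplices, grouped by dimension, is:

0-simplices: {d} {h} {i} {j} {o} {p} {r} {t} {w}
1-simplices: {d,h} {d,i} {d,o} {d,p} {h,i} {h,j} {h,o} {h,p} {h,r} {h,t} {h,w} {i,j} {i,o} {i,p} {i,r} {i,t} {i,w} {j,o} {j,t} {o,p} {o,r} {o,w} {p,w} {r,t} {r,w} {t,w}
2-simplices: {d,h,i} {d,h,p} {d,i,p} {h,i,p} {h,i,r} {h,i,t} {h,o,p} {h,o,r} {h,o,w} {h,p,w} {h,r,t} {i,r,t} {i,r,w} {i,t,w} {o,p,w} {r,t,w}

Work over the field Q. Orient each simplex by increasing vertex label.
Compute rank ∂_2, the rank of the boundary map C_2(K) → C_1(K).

rank∂_2=12

n_0=9 n_1=26 n_2=16  [Q]
∂1: piv[dh,di,do,dp,hj,hr,ht,hw] rk=8  ker:hi,ho,hp,ij,io,ip,ir,it,iw,jo,jt,op,or,ow,pw,rt,rw,tw
∂2: piv[dhi,dhp,dip,hir,hit,hop,hor,how,hpw,hrt,irw,itw] rk=12  ker:hip,irt,opw,rtw
rk∂_2=12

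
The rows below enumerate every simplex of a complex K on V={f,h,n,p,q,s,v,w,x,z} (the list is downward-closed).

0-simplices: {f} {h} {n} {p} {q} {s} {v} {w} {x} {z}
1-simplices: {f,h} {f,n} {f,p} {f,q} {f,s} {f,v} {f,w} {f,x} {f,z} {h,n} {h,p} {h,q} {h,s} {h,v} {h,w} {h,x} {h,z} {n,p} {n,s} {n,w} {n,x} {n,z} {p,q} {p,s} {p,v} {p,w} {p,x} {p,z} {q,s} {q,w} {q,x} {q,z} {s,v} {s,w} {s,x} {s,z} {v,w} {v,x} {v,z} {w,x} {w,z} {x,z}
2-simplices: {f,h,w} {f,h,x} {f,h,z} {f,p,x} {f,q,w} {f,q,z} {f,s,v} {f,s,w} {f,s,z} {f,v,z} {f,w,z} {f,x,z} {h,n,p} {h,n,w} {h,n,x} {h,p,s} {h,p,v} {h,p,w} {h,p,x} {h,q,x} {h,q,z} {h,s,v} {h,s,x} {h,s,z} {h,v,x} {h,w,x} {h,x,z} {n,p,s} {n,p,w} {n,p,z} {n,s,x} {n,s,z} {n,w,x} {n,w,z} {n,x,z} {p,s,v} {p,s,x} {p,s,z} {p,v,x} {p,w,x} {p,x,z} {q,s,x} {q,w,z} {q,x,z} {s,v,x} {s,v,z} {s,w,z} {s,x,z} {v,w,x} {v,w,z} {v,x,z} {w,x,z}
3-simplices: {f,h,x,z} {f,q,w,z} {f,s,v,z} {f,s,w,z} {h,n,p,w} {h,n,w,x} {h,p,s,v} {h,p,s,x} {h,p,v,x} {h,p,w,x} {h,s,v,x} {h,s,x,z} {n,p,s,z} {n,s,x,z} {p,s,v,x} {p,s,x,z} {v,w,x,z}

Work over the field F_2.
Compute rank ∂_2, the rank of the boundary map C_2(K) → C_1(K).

n_0=10 n_1=42 n_2=52 n_3=17  [Z2]
∂1: piv[fh,fn,fp,fq,fs,fv,fw,fx,fz] rk=9  ker:hn,hp,hq,hs,hv,hw,hx,hz,np,ns,nw,nx,nz,pq,ps,pv,pw,px,pz,qs,qw,qx,qz,sv,sw,sx,sz,vw,vx,vz,wx,wz,xz
∂2: piv[fhw,fhx,fhz,fpx,fqw,fqz,fsv,fsw,fsz,fvz,fwz,fxz,hnp,hnw,hnx,hps,hpv,hpw,hpx,hqx,hqz,hsv,hsx,hsz,hvx,hwx,nps,npz,nsz,qsx,vwx] rk=31  ker:hxz,npw,nsx,nwx,nwz,nxz,psv,psx,psz,pvx,pwx,pxz,qwz,qxz,svx,svz,swz,sxz,vwz,vxz,wxz
∂3: piv[fhxz,fqwz,fsvz,fswz,hnpw,hnwx,hpsv,hpsx,hpvx,hpwx,hsvx,hsxz,npsz,nsxz,psxz,vwxz] rk=16  ker:psvx
rk∂_2=31

rank∂_2=31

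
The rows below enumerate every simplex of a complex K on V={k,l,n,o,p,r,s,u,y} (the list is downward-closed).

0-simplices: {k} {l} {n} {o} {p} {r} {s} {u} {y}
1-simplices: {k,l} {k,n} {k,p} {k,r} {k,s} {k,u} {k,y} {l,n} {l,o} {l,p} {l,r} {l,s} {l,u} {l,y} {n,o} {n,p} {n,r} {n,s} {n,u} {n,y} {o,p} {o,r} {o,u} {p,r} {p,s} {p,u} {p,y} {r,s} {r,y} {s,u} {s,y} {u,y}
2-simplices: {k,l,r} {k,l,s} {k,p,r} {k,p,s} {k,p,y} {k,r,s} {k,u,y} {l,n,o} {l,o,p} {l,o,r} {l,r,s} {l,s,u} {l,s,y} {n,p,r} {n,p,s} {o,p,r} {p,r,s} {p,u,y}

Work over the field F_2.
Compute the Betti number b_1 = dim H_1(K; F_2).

n_0=9 n_1=32 n_2=18  [Z2]
∂1: piv[kl,kn,kp,kr,ks,ku,ky,lo] rk=8  ker:ln,lp,lr,ls,lu,ly,no,np,nr,ns,nu,ny,op,or,ou,pr,ps,pu,py,rs,ry,su,sy,uy
∂2: piv[klr,kls,kpr,kps,kpy,krs,kuy,lno,lop,lor,lsu,lsy,npr,nps,opr,puy] rk=16  ker:lrs,prs
b_1=(32−8)−16=8

b_1=8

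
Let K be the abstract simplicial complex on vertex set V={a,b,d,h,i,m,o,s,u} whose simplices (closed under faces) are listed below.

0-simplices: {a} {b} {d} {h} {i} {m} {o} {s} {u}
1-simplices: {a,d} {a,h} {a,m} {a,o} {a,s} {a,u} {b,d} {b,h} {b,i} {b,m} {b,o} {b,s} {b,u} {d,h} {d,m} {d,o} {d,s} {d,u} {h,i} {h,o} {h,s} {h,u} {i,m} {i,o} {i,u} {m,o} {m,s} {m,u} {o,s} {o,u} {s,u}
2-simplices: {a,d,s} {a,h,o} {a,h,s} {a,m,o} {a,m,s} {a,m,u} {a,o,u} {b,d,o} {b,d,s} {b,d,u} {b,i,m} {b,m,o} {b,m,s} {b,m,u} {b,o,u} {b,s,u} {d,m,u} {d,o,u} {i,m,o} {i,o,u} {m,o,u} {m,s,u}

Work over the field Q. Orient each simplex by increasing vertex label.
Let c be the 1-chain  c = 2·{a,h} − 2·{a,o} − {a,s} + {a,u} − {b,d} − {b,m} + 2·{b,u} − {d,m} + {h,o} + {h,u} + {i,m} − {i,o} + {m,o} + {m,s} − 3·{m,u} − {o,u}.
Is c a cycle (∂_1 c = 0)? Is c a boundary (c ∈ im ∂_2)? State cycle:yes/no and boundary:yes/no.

n_0=9 n_1=31 n_2=22  [Q]
∂1: piv[ad,ah,am,ao,as,au,bd,bi] rk=8  ker:bh,bm,bo,bs,bu,dh,dm,do,ds,du,hi,ho,hs,hu,im,io,iu,mo,ms,mu,os,ou,su
∂2: piv[ads,aho,ahs,amo,ams,amu,aou,bdo,bds,bdu,bim,bmo,bms,bmu,bsu,dmu,imo,iou] rk=18  ker:bou,dou,mou,msu
∂1c = 0
c vs im∂2: residual ≠ 0 ⇒ not boundary

cycle:yes boundary:no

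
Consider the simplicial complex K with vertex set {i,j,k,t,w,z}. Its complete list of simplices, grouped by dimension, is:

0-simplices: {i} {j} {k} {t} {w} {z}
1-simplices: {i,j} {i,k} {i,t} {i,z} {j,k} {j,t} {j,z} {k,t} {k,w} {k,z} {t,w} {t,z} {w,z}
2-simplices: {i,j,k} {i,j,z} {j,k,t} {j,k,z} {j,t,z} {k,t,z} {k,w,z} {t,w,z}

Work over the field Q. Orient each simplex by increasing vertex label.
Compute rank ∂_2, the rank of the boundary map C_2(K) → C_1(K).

n_0=6 n_1=13 n_2=8  [Q]
∂1: piv[ij,ik,it,iz,kw] rk=5  ker:jk,jt,jz,kt,kz,tw,tz,wz
∂2: piv[ijk,ijz,jkt,jkz,jtz,kwz,twz] rk=7  ker:ktz
rk∂_2=7

rank∂_2=7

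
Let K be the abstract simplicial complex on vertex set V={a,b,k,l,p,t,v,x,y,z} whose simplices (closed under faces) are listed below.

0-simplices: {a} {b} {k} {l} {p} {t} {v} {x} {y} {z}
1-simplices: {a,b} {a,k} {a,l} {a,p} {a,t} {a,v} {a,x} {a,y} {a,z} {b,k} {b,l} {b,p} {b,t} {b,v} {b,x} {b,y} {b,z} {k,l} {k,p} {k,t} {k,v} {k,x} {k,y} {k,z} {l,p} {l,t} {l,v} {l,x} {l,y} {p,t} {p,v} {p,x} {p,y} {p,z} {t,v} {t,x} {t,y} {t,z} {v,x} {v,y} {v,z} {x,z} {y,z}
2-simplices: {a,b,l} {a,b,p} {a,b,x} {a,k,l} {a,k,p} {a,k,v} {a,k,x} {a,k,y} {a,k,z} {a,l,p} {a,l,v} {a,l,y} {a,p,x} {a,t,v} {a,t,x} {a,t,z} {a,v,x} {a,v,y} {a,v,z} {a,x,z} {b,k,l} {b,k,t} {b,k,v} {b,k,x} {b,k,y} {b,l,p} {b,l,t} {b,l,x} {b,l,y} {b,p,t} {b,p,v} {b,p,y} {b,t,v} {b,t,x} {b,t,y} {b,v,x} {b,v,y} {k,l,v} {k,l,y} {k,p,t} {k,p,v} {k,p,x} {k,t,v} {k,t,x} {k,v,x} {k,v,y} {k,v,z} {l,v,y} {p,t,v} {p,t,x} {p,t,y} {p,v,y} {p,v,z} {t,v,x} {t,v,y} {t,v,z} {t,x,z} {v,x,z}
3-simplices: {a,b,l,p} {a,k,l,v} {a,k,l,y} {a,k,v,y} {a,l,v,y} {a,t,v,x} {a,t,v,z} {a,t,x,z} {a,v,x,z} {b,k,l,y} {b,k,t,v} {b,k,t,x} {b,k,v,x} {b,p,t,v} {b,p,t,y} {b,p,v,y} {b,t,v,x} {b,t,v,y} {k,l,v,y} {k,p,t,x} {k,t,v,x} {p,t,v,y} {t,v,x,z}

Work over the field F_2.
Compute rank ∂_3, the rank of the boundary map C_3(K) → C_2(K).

n_0=10 n_1=43 n_2=58 n_3=23  [Z2]
∂1: piv[ab,ak,al,ap,at,av,ax,ay,az] rk=9  ker:bk,bl,bp,bt,bv,bx,by,bz,kl,kp,kt,kv,kx,ky,kz,lp,lt,lv,lx,ly,pt,pv,px,py,pz,tv,tx,ty,tz,vx,vy,vz,xz,yz
∂2: piv[abl,abp,abx,akl,akp,akv,akx,aky,akz,alp,alv,aly,apx,atv,atx,atz,avx,avy,avz,axz,bkl,bkt,bkv,bky,blt,blx,bpt,bpv,bpy,btv,bty,pvz] rk=32  ker:bkx,blp,bly,btx,bvx,bvy,klv,kly,kpt,kpv,kpx,ktv,ktx,kvx,kvy,kvz,lvy,ptv,ptx,pty,pvy,tvx,tvy,tvz,txz,vxz
∂3: piv[ablp,aklv,akly,akvy,alvy,atvx,atvz,atxz,avxz,bkly,bktv,bktx,bkvx,bptv,bpty,bpvy,btvx,btvy,kptx] rk=19  ker:klvy,ktvx,ptvy,tvxz
rk∂_3=19

rank∂_3=19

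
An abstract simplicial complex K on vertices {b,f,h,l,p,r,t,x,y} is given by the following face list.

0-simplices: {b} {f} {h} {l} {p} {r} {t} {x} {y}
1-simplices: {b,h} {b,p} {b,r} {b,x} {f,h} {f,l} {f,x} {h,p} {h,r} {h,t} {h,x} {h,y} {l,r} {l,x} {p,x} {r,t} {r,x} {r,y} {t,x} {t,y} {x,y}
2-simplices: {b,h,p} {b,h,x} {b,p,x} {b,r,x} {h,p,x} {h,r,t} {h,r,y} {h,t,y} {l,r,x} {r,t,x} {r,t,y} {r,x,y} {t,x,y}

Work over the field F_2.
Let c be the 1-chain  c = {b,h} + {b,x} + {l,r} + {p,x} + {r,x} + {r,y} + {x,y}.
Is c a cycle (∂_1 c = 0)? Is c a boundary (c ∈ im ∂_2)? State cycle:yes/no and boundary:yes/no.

cycle:no boundary:no

n_0=9 n_1=21 n_2=13  [Z2]
∂1: piv[bh,bp,br,bx,fh,fl,ht,hy] rk=8  ker:fx,hp,hr,hx,lr,lx,px,rt,rx,ry,tx,ty,xy
∂2: piv[bhp,bhx,bpx,brx,hrt,hry,hty,lrx,rtx,rxy] rk=10  ker:hpx,rty,txy
∂1c = {h} + {l} + {p} + {r}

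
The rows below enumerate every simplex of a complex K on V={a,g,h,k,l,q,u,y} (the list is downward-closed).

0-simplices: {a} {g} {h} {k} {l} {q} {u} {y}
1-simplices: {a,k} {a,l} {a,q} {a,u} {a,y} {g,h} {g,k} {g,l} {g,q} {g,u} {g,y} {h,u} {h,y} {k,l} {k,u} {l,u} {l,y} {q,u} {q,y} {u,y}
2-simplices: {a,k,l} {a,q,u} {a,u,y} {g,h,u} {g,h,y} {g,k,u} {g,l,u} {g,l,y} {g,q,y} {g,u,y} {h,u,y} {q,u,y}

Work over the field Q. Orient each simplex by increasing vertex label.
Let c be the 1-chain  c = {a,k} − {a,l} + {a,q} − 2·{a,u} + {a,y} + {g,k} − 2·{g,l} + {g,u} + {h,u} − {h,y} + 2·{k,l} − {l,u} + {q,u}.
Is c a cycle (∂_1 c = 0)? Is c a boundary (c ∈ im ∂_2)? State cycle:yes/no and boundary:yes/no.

cycle:yes boundary:no

n_0=8 n_1=20 n_2=12  [Q]
∂1: piv[ak,al,aq,au,ay,gh,gk] rk=7  ker:gl,gq,gu,gy,hu,hy,kl,ku,lu,ly,qu,qy,uy
∂2: piv[akl,aqu,auy,ghu,ghy,gku,glu,gly,gqy,guy,quy] rk=11  ker:huy
∂1c = 0
c vs im∂2: residual ≠ 0 ⇒ not boundary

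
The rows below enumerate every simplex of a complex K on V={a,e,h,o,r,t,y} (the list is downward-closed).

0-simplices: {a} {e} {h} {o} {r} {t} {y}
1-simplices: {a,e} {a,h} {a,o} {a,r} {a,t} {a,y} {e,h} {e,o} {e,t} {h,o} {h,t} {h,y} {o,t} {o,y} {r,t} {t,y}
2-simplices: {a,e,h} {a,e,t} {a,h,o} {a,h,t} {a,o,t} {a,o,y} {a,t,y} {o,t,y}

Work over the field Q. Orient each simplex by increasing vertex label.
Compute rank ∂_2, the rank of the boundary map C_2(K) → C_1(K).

rank∂_2=7

n_0=7 n_1=16 n_2=8  [Q]
∂1: piv[ae,ah,ao,ar,at,ay] rk=6  ker:eh,eo,et,ho,ht,hy,ot,oy,rt,ty
∂2: piv[aeh,aet,aho,aht,aot,aoy,aty] rk=7  ker:oty
rk∂_2=7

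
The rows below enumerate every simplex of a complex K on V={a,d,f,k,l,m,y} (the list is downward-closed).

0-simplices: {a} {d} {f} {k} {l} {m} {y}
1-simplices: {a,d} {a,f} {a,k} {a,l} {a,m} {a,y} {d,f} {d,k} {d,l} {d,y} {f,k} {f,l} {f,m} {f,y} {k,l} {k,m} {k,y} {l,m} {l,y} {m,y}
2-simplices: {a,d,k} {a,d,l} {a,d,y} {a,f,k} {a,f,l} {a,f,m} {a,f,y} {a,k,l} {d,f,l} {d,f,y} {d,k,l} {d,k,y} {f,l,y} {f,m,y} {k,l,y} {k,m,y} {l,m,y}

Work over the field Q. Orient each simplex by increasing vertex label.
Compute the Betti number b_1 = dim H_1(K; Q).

n_0=7 n_1=20 n_2=17  [Q]
∂1: piv[ad,af,ak,al,am,ay] rk=6  ker:df,dk,dl,dy,fk,fl,fm,fy,kl,km,ky,lm,ly,my
∂2: piv[adk,adl,ady,afk,afl,afm,afy,akl,dfl,dky,fly,fmy,kmy,lmy] rk=14  ker:dfy,dkl,kly
b_1=(20−6)−14=0

b_1=0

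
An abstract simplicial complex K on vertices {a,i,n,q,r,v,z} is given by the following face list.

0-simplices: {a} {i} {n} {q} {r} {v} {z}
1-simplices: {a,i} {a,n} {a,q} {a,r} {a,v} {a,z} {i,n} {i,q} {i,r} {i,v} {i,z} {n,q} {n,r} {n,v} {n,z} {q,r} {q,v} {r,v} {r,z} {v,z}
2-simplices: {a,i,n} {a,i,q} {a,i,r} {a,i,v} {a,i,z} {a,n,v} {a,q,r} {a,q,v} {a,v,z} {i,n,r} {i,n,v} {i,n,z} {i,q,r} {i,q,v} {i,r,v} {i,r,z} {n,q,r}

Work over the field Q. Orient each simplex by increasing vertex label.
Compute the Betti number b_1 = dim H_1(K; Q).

n_0=7 n_1=20 n_2=17  [Q]
∂1: piv[ai,an,aq,ar,av,az] rk=6  ker:in,iq,ir,iv,iz,nq,nr,nv,nz,qr,qv,rv,rz,vz
∂2: piv[ain,aiq,air,aiv,aiz,anv,aqr,aqv,avz,inr,inz,irv,irz,nqr] rk=14  ker:inv,iqr,iqv
b_1=(20−6)−14=0

b_1=0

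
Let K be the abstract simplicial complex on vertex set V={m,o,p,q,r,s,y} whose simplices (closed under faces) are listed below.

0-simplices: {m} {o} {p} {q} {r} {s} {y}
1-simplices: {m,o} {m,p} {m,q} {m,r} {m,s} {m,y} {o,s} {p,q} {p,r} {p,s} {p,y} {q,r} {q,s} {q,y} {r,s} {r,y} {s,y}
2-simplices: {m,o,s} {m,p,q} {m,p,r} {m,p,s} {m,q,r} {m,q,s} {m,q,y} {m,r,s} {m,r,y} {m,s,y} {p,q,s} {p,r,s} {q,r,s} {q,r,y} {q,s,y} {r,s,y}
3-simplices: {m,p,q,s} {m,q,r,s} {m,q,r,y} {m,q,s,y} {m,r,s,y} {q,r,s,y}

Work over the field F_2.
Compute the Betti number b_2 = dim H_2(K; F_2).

n_0=7 n_1=17 n_2=16 n_3=6  [Z2]
∂1: piv[mo,mp,mq,mr,ms,my] rk=6  ker:os,pq,pr,ps,py,qr,qs,qy,rs,ry,sy
∂2: piv[mos,mpq,mpr,mps,mqr,mqs,mqy,mrs,mry,msy] rk=10  ker:pqs,prs,qrs,qry,qsy,rsy
∂3: piv[mpqs,mqrs,mqry,mqsy,mrsy] rk=5  ker:qrsy
b_2=(16−10)−5=1

b_2=1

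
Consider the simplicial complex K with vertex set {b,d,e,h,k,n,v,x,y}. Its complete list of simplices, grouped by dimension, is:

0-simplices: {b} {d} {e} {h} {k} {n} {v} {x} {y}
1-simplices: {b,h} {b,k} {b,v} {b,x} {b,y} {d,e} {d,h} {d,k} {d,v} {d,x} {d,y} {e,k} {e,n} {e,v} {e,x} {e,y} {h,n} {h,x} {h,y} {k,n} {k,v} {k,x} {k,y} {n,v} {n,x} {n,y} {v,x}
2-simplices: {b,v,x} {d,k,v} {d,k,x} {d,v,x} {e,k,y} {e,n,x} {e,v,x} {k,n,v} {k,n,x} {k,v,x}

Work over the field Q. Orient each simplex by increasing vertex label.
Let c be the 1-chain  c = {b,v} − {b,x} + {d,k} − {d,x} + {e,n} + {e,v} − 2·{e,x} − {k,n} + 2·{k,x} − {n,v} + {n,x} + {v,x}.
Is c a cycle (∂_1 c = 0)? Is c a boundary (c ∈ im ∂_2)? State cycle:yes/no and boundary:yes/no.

cycle:yes boundary:yes

n_0=9 n_1=27 n_2=10  [Q]
∂1: piv[bh,bk,bv,bx,by,de,dh,en] rk=8  ker:dk,dv,dx,dy,ek,ev,ex,ey,hn,hx,hy,kn,kv,kx,ky,nv,nx,ny,vx
∂2: piv[bvx,dkv,dkx,dvx,eky,enx,evx,knv,knx] rk=9  ker:kvx
∂1c = 0
c vs im∂2: reduces to 0 ⇒ boundary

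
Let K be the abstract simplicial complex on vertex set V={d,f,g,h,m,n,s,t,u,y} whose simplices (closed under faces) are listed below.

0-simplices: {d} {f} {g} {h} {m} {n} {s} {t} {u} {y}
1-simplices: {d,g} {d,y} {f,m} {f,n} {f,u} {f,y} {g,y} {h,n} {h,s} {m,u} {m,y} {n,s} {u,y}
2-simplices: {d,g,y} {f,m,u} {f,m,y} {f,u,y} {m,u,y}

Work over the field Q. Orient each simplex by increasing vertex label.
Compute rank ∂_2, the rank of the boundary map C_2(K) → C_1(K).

rank∂_2=4

n_0=10 n_1=13 n_2=5  [Q]
∂1: piv[dg,dy,fm,fn,fu,fy,hn,hs] rk=8  ker:gy,mu,my,ns,uy
∂2: piv[dgy,fmu,fmy,fuy] rk=4  ker:muy
rk∂_2=4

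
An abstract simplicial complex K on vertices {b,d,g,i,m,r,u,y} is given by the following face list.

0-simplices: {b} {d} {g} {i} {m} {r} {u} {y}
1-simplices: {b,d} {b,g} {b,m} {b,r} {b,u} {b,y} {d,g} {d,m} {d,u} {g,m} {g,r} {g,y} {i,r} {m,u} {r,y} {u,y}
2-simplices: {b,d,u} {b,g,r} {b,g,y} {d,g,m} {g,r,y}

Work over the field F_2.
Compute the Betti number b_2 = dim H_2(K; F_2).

n_0=8 n_1=16 n_2=5  [Z2]
∂1: piv[bd,bg,bm,br,bu,by,ir] rk=7  ker:dg,dm,du,gm,gr,gy,mu,ry,uy
∂2: piv[bdu,bgr,bgy,dgm,gry] rk=5
b_2=(5−5)−0=0

b_2=0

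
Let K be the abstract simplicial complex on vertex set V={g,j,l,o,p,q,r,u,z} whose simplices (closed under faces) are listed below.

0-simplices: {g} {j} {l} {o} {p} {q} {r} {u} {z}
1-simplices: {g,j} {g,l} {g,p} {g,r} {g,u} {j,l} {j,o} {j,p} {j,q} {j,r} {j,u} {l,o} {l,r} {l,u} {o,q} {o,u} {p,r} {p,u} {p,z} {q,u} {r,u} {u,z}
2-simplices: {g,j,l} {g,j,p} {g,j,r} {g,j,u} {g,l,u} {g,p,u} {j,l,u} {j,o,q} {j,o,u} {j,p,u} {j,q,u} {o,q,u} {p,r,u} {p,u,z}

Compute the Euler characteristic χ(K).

χ(K)=1

n_0=9 n_1=22 n_2=14
χ=+9−22+14=1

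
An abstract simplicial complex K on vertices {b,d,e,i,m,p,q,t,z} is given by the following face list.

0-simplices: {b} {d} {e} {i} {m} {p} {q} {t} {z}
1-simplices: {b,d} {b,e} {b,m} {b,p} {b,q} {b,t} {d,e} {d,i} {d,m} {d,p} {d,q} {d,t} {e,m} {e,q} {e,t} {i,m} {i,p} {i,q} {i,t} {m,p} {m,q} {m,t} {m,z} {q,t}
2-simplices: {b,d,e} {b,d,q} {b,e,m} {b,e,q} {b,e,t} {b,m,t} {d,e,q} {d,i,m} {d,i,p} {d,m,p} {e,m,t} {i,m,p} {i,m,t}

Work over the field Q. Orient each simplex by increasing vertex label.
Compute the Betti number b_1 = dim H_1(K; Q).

n_0=9 n_1=24 n_2=13  [Q]
∂1: piv[bd,be,bm,bp,bq,bt,di,mz] rk=8  ker:de,dm,dp,dq,dt,em,eq,et,im,ip,iq,it,mp,mq,mt,qt
∂2: piv[bde,bdq,bem,beq,bet,bmt,dim,dip,dmp,imt] rk=10  ker:deq,emt,imp
b_1=(24−8)−10=6

b_1=6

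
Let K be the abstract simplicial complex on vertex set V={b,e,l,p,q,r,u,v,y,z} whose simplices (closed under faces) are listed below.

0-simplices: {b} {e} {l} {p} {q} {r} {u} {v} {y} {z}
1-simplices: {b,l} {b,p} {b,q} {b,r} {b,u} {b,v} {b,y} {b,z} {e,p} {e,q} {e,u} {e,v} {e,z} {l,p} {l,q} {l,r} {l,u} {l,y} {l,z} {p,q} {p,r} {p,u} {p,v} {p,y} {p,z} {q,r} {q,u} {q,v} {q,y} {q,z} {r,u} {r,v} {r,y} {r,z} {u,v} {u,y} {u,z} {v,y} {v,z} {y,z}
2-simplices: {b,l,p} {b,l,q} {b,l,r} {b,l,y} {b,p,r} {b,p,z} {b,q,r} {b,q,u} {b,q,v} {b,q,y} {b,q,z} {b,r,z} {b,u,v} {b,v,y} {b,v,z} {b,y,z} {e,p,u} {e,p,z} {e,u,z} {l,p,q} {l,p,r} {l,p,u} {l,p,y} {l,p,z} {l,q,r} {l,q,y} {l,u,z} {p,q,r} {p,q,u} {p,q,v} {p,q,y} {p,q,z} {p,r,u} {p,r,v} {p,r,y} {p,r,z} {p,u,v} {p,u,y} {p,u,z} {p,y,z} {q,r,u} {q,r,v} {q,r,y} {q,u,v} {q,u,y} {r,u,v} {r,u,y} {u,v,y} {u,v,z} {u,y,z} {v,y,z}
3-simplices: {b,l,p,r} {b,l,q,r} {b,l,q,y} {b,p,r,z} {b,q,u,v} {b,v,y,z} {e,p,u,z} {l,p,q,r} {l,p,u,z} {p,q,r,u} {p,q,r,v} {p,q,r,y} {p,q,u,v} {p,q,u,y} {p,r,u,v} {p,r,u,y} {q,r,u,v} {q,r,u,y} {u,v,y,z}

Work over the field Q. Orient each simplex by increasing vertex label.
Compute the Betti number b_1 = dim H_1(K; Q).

b_1=2

n_0=10 n_1=40 n_2=51 n_3=19  [Q]
∂1: piv[bl,bp,bq,br,bu,bv,by,bz,ep] rk=9  ker:eq,eu,ev,ez,lp,lq,lr,lu,ly,lz,pq,pr,pu,pv,py,pz,qr,qu,qv,qy,qz,ru,rv,ry,rz,uv,uy,uz,vy,vz,yz
∂2: piv[blp,blq,blr,bly,bpr,bpz,bqr,bqu,bqv,bqy,bqz,brz,buv,bvy,bvz,byz,epu,epz,euz,lpq,lpu,lpy,lpz,pqu,pqv,pru,prv,pry,puy] rk=29  ker:lpr,lqr,lqy,luz,pqr,pqy,pqz,prz,puv,puz,pyz,qru,qrv,qry,quv,quy,ruv,ruy,uvy,uvz,uyz,vyz
∂3: piv[blpr,blqr,blqy,bprz,bquv,bvyz,epuz,lpqr,lpuz,pqru,pqrv,pqry,pquv,pquy,pruv,pruy,uvyz] rk=17  ker:qruv,qruy
b_1=(40−9)−29=2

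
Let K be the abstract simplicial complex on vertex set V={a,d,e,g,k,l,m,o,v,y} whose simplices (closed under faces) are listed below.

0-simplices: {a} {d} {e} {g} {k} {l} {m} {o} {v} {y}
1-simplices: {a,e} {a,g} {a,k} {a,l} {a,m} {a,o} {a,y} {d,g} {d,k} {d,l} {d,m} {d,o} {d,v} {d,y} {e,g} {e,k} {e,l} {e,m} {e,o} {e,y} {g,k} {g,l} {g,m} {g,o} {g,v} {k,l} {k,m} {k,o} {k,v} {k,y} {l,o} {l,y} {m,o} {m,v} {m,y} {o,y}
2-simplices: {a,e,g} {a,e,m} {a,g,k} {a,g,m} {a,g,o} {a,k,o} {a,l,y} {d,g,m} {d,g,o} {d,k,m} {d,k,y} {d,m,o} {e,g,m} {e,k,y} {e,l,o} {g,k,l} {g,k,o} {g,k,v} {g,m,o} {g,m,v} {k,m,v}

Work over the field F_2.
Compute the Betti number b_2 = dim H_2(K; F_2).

b_2=3

n_0=10 n_1=36 n_2=21  [Z2]
∂1: piv[ae,ag,ak,al,am,ao,ay,dg,dv] rk=9  ker:dk,dl,dm,do,dy,eg,ek,el,em,eo,ey,gk,gl,gm,go,gv,kl,km,ko,kv,ky,lo,ly,mo,mv,my,oy
∂2: piv[aeg,aem,agk,agm,ago,ako,aly,dgm,dgo,dkm,dky,dmo,eky,elo,gkl,gkv,gmv,kmv] rk=18  ker:egm,gko,gmo
b_2=(21−18)−0=3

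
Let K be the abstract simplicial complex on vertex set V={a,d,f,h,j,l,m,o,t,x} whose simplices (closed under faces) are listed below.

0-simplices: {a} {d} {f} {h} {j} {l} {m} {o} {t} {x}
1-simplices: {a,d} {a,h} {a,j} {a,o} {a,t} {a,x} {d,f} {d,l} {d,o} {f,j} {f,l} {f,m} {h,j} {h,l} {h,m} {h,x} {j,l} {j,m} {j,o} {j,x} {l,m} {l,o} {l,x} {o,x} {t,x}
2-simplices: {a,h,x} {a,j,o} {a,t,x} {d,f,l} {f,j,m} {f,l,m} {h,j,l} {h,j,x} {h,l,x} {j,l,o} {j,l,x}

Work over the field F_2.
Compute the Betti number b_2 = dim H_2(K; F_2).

b_2=1

n_0=10 n_1=25 n_2=11  [Z2]
∂1: piv[ad,ah,aj,ao,at,ax,df,dl,fm] rk=9  ker:do,fj,fl,hj,hl,hm,hx,jl,jm,jo,jx,lm,lo,lx,ox,tx
∂2: piv[ahx,ajo,atx,dfl,fjm,flm,hjl,hjx,hlx,jlo] rk=10  ker:jlx
b_2=(11−10)−0=1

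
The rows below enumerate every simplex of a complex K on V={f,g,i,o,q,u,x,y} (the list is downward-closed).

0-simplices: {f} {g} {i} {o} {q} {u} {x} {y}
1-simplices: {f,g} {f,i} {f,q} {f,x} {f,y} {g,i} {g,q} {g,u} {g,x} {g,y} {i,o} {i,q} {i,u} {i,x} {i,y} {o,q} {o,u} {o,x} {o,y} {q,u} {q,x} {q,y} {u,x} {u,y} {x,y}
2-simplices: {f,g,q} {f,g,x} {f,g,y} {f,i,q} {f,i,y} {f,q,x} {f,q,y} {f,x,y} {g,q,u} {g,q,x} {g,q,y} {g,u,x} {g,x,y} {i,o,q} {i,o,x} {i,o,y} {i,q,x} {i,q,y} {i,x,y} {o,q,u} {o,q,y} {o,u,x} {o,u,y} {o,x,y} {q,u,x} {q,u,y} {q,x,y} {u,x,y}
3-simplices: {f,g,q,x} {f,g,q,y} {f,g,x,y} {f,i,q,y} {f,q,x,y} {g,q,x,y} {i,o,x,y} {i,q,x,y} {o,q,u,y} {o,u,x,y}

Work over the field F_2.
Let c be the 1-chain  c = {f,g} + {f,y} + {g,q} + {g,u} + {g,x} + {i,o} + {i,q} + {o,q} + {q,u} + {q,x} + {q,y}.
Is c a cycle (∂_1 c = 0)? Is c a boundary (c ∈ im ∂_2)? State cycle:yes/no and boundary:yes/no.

n_0=8 n_1=25 n_2=28 n_3=10  [Z2]
∂1: piv[fg,fi,fq,fx,fy,gu,io] rk=7  ker:gi,gq,gx,gy,iq,iu,ix,iy,oq,ou,ox,oy,qu,qx,qy,ux,uy,xy
∂2: piv[fgq,fgx,fgy,fiq,fiy,fqx,fqy,fxy,gqu,gux,ioq,iox,ioy,iqx,oqu,ouy] rk=16  ker:gqx,gqy,gxy,iqy,ixy,oqy,oux,oxy,qux,quy,qxy,uxy
∂3: piv[fgqx,fgqy,fgxy,fiqy,fqxy,ioxy,iqxy,oquy,ouxy] rk=9  ker:gqxy
∂1c = 0
c vs im∂2: reduces to 0 ⇒ boundary

cycle:yes boundary:yes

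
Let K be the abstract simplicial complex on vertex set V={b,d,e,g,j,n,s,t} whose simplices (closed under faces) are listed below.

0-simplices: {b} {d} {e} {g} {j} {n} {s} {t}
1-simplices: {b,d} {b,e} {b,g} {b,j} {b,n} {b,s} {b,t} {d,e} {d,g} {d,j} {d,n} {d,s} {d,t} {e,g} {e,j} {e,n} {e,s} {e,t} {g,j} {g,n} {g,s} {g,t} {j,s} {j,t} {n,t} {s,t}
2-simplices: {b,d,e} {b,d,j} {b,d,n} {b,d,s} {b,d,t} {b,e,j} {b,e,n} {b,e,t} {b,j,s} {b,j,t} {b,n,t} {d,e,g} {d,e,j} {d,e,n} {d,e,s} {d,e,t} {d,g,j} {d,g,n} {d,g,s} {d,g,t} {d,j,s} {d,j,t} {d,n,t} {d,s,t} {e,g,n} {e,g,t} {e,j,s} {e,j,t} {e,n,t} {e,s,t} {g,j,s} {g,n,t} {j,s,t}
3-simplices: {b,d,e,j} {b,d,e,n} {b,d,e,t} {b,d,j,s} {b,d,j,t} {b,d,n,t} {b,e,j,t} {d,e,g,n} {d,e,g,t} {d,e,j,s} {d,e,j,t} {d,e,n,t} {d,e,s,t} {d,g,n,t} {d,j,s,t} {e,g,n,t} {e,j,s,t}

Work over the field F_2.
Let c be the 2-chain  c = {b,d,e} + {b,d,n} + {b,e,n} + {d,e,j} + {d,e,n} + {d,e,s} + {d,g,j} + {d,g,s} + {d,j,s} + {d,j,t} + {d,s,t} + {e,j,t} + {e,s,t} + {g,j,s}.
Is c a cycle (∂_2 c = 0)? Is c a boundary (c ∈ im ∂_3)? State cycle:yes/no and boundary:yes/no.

cycle:yes boundary:no

n_0=8 n_1=26 n_2=33 n_3=17  [Z2]
∂1: piv[bd,be,bg,bj,bn,bs,bt] rk=7  ker:de,dg,dj,dn,ds,dt,eg,ej,en,es,et,gj,gn,gs,gt,js,jt,nt,st
∂2: piv[bde,bdj,bdn,bds,bdt,bej,ben,bet,bjs,bjt,bnt,deg,des,dgj,dgn,dgs,dgt,dst] rk=18  ker:dej,den,det,djs,djt,dnt,egn,egt,ejs,ejt,ent,est,gjs,gnt,jst
∂3: piv[bdej,bden,bdet,bdjs,bdjt,bdnt,bejt,degn,degt,dejs,dent,dest,dgnt,djst] rk=14  ker:dejt,egnt,ejst
∂2c = 0
c vs im∂3: residual ≠ 0 ⇒ not boundary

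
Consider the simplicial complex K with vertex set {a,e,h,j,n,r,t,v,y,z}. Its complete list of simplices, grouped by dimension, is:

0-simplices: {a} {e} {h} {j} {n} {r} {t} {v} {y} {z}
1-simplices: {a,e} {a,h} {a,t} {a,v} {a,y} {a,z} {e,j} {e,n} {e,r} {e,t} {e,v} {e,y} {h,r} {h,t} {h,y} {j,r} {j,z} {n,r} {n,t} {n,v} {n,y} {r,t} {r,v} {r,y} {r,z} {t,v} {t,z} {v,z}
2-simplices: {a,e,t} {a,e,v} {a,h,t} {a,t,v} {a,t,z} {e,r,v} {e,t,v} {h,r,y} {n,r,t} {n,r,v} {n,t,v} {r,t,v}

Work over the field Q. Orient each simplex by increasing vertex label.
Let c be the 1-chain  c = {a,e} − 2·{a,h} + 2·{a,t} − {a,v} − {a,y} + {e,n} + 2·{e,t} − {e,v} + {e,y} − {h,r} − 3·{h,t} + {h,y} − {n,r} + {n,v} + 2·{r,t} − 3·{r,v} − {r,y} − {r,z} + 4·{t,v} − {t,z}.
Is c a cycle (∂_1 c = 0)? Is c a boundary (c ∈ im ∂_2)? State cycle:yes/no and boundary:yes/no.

n_0=10 n_1=28 n_2=12  [Q]
∂1: piv[ae,ah,at,av,ay,az,ej,en,er] rk=9  ker:et,ev,ey,hr,ht,hy,jr,jz,nr,nt,nv,ny,rt,rv,ry,rz,tv,tz,vz
∂2: piv[aet,aev,aht,atv,atz,erv,hry,nrt,nrv,ntv] rk=10  ker:etv,rtv
∂1c = {a} − 2·{e} + {h} + {n} + {r} − 2·{z}

cycle:no boundary:no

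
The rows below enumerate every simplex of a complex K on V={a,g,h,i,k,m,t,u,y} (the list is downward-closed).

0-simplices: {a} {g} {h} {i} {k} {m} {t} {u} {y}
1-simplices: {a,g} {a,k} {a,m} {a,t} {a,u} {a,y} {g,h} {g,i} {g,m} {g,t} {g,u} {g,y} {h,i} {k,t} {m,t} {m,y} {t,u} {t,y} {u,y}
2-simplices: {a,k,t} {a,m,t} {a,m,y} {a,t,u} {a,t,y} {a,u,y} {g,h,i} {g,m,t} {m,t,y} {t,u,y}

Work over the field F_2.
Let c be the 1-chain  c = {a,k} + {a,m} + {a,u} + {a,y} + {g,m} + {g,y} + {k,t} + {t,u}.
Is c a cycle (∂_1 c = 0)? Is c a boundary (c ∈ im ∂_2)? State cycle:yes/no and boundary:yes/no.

n_0=9 n_1=19 n_2=10  [Z2]
∂1: piv[ag,ak,am,at,au,ay,gh,gi] rk=8  ker:gm,gt,gu,gy,hi,kt,mt,my,tu,ty,uy
∂2: piv[akt,amt,amy,atu,aty,auy,ghi,gmt] rk=8  ker:mty,tuy
∂1c = 0
c vs im∂2: residual ≠ 0 ⇒ not boundary

cycle:yes boundary:no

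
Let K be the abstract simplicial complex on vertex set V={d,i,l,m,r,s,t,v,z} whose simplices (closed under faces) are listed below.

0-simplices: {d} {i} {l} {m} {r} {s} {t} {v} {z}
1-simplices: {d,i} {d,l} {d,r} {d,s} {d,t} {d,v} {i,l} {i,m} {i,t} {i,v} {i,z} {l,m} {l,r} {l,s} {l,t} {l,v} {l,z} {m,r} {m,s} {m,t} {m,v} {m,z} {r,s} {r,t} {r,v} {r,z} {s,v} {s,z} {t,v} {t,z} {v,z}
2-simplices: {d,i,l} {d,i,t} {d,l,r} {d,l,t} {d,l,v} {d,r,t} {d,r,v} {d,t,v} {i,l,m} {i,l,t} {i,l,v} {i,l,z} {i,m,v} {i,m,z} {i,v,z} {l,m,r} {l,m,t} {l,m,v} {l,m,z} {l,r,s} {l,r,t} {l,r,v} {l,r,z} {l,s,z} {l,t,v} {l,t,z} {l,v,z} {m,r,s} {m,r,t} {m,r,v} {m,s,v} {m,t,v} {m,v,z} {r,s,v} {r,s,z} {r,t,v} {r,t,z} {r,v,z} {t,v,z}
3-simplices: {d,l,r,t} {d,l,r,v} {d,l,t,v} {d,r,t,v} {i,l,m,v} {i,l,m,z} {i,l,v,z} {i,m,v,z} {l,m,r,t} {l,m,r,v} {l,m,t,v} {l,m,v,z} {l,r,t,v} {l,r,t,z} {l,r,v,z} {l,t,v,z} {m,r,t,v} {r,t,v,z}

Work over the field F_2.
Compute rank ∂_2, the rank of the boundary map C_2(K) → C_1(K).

n_0=9 n_1=31 n_2=39 n_3=18  [Z2]
∂1: piv[di,dl,dr,ds,dt,dv,im,iz] rk=8  ker:il,it,iv,lm,lr,ls,lt,lv,lz,mr,ms,mt,mv,mz,rs,rt,rv,rz,sv,sz,tv,tz,vz
∂2: piv[dil,dit,dlr,dlt,dlv,drt,drv,dtv,ilm,ilv,ilz,imv,imz,ivz,lmr,lmt,lrs,lrz,lsz,ltz,mrs,msv] rk=22  ker:ilt,lmv,lmz,lrt,lrv,ltv,lvz,mrt,mrv,mtv,mvz,rsv,rsz,rtv,rtz,rvz,tvz
∂3: piv[dlrt,dlrv,dltv,drtv,ilmv,ilmz,ilvz,imvz,lmrt,lmrv,lmtv,lrtz,lrvz,ltvz] rk=14  ker:lmvz,lrtv,mrtv,rtvz
rk∂_2=22

rank∂_2=22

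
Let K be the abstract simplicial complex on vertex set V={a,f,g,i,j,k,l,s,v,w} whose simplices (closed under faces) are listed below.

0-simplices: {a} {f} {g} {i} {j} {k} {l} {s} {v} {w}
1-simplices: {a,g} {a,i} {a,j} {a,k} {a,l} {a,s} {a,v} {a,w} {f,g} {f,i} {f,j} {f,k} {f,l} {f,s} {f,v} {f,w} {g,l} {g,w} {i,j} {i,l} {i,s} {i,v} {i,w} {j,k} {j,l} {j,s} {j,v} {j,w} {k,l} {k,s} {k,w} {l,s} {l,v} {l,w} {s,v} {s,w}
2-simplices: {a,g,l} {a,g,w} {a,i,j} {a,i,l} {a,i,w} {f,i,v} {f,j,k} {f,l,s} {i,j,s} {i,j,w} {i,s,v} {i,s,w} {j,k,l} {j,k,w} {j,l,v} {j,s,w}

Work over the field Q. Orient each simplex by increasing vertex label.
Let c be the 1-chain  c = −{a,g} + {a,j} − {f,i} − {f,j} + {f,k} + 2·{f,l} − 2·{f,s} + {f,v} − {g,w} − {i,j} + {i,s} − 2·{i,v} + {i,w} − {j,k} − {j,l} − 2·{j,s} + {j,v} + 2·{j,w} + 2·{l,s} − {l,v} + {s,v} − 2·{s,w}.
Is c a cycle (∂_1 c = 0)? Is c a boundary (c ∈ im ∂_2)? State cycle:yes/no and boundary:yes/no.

n_0=10 n_1=36 n_2=16  [Q]
∂1: piv[ag,ai,aj,ak,al,as,av,aw,fg] rk=9  ker:fi,fj,fk,fl,fs,fv,fw,gl,gw,ij,il,is,iv,iw,jk,jl,js,jv,jw,kl,ks,kw,ls,lv,lw,sv,sw
∂2: piv[agl,agw,aij,ail,aiw,fiv,fjk,fls,ijs,ijw,isv,isw,jkl,jkw,jlv] rk=15  ker:jsw
∂1c = 0
c vs im∂2: reduces to 0 ⇒ boundary

cycle:yes boundary:yes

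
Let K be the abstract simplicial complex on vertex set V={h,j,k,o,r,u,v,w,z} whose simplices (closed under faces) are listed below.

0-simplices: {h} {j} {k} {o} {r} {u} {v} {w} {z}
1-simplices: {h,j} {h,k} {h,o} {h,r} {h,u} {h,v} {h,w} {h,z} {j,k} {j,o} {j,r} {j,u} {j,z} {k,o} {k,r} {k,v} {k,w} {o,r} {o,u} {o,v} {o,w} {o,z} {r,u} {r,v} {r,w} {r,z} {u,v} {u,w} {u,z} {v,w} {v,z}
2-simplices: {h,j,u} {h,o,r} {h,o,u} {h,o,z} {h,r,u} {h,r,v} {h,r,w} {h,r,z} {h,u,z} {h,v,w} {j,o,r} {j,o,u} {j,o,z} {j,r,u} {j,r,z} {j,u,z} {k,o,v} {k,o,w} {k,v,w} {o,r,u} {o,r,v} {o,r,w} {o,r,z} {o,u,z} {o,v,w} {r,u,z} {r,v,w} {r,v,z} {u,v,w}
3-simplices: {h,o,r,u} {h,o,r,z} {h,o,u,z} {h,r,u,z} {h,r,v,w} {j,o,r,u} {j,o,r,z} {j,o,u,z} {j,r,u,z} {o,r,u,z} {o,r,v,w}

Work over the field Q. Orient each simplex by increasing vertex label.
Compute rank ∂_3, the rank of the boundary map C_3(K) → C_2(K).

rank∂_3=9

n_0=9 n_1=31 n_2=29 n_3=11  [Q]
∂1: piv[hj,hk,ho,hr,hu,hv,hw,hz] rk=8  ker:jk,jo,jr,ju,jz,ko,kr,kv,kw,or,ou,ov,ow,oz,ru,rv,rw,rz,uv,uw,uz,vw,vz
∂2: piv[hju,hor,hou,hoz,hru,hrv,hrw,hrz,huz,hvw,jor,jou,joz,kov,kow,kvw,orv,rvz,uvw] rk=19  ker:jru,jrz,juz,oru,orw,orz,ouz,ovw,ruz,rvw
∂3: piv[horu,horz,houz,hruz,hrvw,joru,jorz,jouz,orvw] rk=9  ker:jruz,oruz
rk∂_3=9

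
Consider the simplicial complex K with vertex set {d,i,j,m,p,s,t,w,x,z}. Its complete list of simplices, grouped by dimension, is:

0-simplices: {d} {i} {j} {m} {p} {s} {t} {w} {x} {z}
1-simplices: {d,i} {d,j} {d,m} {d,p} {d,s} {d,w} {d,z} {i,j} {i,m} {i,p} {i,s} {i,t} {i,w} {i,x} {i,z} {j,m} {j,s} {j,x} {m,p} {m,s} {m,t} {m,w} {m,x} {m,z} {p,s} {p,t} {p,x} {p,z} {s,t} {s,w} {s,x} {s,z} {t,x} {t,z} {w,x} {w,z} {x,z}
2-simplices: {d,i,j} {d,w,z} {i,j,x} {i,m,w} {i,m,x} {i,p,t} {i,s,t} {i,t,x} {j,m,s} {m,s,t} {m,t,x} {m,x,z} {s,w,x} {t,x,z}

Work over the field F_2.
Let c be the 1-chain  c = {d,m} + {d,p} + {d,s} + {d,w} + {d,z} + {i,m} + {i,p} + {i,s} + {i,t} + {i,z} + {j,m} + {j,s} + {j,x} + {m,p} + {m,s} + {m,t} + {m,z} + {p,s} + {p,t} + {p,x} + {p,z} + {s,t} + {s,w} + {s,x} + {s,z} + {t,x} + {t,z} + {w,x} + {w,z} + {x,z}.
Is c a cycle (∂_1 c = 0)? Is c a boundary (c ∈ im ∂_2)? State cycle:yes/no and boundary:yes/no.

n_0=10 n_1=37 n_2=14  [Z2]
∂1: piv[di,dj,dm,dp,ds,dw,dz,it,ix] rk=9  ker:ij,im,ip,is,iw,iz,jm,js,jx,mp,ms,mt,mw,mx,mz,ps,pt,px,pz,st,sw,sx,sz,tx,tz,wx,wz,xz
∂2: piv[dij,dwz,ijx,imw,imx,ipt,ist,itx,jms,mst,mtx,mxz,swx,txz] rk=14
∂1c = {d} + {i} + {j} + {m} + {p} + {s}

cycle:no boundary:no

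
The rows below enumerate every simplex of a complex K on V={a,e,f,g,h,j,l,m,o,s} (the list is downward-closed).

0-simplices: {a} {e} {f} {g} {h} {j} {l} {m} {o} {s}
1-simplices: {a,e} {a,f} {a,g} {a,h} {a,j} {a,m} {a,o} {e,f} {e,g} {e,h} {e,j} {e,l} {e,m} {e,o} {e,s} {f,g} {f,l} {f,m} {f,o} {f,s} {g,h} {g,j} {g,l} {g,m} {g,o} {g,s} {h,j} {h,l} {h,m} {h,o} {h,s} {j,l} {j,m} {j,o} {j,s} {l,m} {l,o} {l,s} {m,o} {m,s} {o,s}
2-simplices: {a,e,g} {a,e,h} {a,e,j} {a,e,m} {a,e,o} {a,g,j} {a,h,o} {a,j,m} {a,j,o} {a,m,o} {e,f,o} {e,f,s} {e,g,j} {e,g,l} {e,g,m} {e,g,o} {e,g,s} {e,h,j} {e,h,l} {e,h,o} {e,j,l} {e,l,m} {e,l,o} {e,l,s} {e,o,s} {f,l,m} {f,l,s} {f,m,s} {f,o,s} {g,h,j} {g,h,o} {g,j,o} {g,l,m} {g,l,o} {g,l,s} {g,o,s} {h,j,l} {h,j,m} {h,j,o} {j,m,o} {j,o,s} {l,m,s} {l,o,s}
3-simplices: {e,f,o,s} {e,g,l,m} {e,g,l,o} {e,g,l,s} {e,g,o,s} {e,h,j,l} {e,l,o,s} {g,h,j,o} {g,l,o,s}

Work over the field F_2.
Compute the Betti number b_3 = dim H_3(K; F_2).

n_0=10 n_1=41 n_2=43 n_3=9  [Z2]
∂1: piv[ae,af,ag,ah,aj,am,ao,el,es] rk=9  ker:ef,eg,eh,ej,em,eo,fg,fl,fm,fo,fs,gh,gj,gl,gm,go,gs,hj,hl,hm,ho,hs,jl,jm,jo,js,lm,lo,ls,mo,ms,os
∂2: piv[aeg,aeh,aej,aem,aeo,agj,aho,ajm,ajo,amo,efo,efs,egl,egm,ego,egs,ehj,ehl,ejl,elm,elo,els,eos,flm,fls,fms,ghj,hjm,jos] rk=29  ker:egj,eho,fos,gho,gjo,glm,glo,gls,gos,hjl,hjo,jmo,lms,los
∂3: piv[efos,eglm,eglo,egls,egos,ehjl,elos,ghjo] rk=8  ker:glos
b_3=(9−8)−0=1

b_3=1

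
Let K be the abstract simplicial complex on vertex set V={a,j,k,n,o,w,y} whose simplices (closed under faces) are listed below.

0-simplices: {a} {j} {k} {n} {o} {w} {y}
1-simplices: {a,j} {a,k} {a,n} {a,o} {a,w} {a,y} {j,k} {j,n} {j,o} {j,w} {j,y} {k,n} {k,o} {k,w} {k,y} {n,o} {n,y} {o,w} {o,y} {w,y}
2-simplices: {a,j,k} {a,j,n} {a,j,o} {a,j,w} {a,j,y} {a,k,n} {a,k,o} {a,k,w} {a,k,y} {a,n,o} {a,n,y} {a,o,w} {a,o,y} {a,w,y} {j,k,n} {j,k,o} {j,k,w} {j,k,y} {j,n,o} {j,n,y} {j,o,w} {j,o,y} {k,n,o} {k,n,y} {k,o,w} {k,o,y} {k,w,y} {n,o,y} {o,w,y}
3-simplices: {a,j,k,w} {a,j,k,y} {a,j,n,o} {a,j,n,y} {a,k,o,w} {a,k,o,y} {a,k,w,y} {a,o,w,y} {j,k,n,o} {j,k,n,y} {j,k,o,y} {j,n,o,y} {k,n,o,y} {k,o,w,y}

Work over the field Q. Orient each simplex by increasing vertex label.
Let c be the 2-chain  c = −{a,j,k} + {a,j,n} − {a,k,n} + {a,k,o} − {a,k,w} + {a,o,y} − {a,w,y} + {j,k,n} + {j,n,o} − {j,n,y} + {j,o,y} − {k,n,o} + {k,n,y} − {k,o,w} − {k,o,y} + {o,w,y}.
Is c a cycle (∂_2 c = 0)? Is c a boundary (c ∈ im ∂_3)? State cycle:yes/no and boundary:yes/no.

n_0=7 n_1=20 n_2=29 n_3=14  [Q]
∂1: piv[aj,ak,an,ao,aw,ay] rk=6  ker:jk,jn,jo,jw,jy,kn,ko,kw,ky,no,ny,ow,oy,wy
∂2: piv[ajk,ajn,ajo,ajw,ajy,akn,ako,akw,aky,ano,any,aow,aoy,awy] rk=14  ker:jkn,jko,jkw,jky,jno,jny,jow,joy,kno,kny,kow,koy,kwy,noy,owy
∂3: piv[ajkw,ajky,ajno,ajny,akow,akoy,akwy,aowy,jkno,jkny,jkoy,jnoy] rk=12  ker:knoy,kowy
∂2c = 0
c vs im∂3: residual ≠ 0 ⇒ not boundary

cycle:yes boundary:no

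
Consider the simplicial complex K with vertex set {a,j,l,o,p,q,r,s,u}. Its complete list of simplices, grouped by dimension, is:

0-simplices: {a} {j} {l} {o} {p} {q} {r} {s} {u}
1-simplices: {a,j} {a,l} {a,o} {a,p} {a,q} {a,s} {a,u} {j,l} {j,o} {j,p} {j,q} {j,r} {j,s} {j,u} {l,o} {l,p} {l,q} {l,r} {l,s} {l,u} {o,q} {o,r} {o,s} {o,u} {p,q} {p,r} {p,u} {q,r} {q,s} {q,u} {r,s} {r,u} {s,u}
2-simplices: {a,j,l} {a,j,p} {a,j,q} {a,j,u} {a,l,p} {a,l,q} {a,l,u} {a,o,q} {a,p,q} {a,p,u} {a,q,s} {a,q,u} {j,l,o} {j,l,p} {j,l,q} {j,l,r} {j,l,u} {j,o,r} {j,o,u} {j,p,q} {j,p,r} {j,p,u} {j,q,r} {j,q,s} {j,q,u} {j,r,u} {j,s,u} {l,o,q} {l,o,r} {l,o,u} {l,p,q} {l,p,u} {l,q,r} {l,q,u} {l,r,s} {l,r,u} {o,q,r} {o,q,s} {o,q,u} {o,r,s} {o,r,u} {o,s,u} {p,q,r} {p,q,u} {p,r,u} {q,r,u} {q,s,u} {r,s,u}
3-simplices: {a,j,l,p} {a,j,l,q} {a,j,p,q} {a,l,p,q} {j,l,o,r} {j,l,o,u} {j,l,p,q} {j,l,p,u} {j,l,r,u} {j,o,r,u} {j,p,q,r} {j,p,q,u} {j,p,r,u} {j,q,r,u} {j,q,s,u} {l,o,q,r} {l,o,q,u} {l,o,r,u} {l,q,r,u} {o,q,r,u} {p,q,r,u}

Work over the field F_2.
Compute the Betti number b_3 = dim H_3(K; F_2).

n_0=9 n_1=33 n_2=48 n_3=21  [Z2]
∂1: piv[aj,al,ao,ap,aq,as,au,jr] rk=8  ker:jl,jo,jp,jq,js,ju,lo,lp,lq,lr,ls,lu,oq,or,os,ou,pq,pr,pu,qr,qs,qu,rs,ru,su
∂2: piv[ajl,ajp,ajq,aju,alp,alq,alu,aoq,apq,apu,aqs,aqu,jlo,jlr,jor,jou,jpr,jqr,jqs,jru,jsu,loq,lrs,oqs,ors] rk=25  ker:jlp,jlq,jlu,jpq,jpu,jqu,lor,lou,lpq,lpu,lqr,lqu,lru,oqr,oqu,oru,osu,pqr,pqu,pru,qru,qsu,rsu
∂3: piv[ajlp,ajlq,ajpq,alpq,jlor,jlou,jlpu,jlru,joru,jpqr,jpqu,jpru,jqru,jqsu,loqr,loqu,lqru] rk=17  ker:jlpq,loru,oqru,pqru
b_3=(21−17)−0=4

b_3=4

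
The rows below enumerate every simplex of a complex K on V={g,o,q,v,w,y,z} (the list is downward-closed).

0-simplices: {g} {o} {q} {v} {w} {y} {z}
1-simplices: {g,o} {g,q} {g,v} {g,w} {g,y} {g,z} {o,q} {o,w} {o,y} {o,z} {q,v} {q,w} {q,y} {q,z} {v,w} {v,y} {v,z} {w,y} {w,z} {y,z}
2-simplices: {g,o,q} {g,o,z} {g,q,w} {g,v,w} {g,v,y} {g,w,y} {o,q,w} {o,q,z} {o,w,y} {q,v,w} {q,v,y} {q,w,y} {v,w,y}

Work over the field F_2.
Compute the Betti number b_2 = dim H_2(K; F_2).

b_2=2

n_0=7 n_1=20 n_2=13  [Z2]
∂1: piv[go,gq,gv,gw,gy,gz] rk=6  ker:oq,ow,oy,oz,qv,qw,qy,qz,vw,vy,vz,wy,wz,yz
∂2: piv[goq,goz,gqw,gvw,gvy,gwy,oqw,oqz,owy,qvw,qvy] rk=11  ker:qwy,vwy
b_2=(13−11)−0=2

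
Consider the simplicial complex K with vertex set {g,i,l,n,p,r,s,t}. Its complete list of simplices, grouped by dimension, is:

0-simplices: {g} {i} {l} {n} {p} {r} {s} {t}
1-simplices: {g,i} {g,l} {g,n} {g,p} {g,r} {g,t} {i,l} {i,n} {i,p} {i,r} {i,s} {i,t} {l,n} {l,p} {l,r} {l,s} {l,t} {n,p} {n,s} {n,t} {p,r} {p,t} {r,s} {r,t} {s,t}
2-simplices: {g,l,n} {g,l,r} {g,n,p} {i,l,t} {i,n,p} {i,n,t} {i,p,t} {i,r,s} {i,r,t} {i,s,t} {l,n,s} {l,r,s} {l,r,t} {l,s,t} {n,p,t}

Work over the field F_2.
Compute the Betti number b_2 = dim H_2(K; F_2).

n_0=8 n_1=25 n_2=15  [Z2]
∂1: piv[gi,gl,gn,gp,gr,gt,is] rk=7  ker:il,in,ip,ir,it,ln,lp,lr,ls,lt,np,ns,nt,pr,pt,rs,rt,st
∂2: piv[gln,glr,gnp,ilt,inp,int,ipt,irs,irt,ist,lns,lrs,lrt] rk=13  ker:lst,npt
b_2=(15−13)−0=2

b_2=2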